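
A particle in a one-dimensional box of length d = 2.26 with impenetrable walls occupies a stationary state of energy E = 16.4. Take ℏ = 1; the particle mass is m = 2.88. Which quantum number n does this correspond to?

From E_n = n²π²ℏ²/(2md²) invert to n = √(2md²E)/(πℏ).
n = (2.26/π) × √(2 × 2.88 × 16.4) = 6.992 → n = 7.

n = 7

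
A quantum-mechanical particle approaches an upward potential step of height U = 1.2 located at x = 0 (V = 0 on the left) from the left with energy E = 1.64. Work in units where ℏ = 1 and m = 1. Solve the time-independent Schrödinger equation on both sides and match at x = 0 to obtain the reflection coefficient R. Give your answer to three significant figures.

The wavenumbers are k₁ = √(2mE)/ℏ = 1.811 on the left and k₂ = √(2m(E − U))/ℏ = 0.9381 on the right.
Matching ψ and ψ′ at x = 0 gives r = (k₁ − k₂)/(k₁ + k₂), so R = r² = 0.1008 and T = 1 − R = 0.8992.

R = 0.101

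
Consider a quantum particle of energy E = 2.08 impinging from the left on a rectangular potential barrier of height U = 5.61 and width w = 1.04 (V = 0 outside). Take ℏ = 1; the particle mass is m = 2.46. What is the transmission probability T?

E < U: inside the barrier ψ ∝ e^{±κx} with κ = √(2m(U − E))/ℏ = 4.167.
κw = 4.334, sinh(κw) = 38.12.
Matching ψ, ψ′ at both faces gives T = [1 + U² sinh²(κw) / (4E(U − E))]⁻¹ = 1/1558 = 0.000642.

T = 0.000642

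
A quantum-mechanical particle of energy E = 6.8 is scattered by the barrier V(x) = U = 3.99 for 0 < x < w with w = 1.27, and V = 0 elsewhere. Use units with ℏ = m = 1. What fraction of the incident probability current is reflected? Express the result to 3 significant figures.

R = 0.00353

E > U: inside the barrier k₂ = √(2m(E − U))/ℏ = 2.371, k₂w = 3.011.
T = [1 + U² sin²(k₂w) / (4E(E − U))]⁻¹ = 1/1.004 = 0.996.
R = 1 − T = 0.00353.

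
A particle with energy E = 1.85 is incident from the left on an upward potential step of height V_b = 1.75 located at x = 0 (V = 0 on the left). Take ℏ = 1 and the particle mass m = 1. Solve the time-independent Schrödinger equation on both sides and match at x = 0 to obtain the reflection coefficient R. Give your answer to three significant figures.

The wavenumbers are k₁ = √(2mE)/ℏ = 1.924 on the left and k₂ = √(2m(E − V_b))/ℏ = 0.4472 on the right.
Matching ψ and ψ′ at x = 0 gives r = (k₁ − k₂)/(k₁ + k₂), so R = r² = 0.3878 and T = 1 − R = 0.6122.

R = 0.388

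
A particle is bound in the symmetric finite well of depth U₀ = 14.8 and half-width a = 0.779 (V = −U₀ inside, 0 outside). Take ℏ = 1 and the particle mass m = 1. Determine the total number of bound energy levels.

The dimensionless depth is z₀ = a√(2mU₀)/ℏ = 0.779 × √(29.60) = 4.238.
A new bound state (alternating even/odd) appears each time z₀ passes a multiple of π/2, so N = ⌊2z₀/π⌋ + 1 = ⌊2.698⌋ + 1 = 3.

N = 3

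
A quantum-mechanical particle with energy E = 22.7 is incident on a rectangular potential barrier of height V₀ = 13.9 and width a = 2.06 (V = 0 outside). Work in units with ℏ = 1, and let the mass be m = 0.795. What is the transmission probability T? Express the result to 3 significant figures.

Above the barrier the interior wavenumber is k₂ = √(2m(E − V₀))/ℏ = 3.741, giving phase k₂a = 7.706.
Matching at both interfaces gives T⁻¹ = 1 + V₀² sin²(k₂a) / [4E(E − V₀)] = 1.237, hence T = 0.809.

T = 0.809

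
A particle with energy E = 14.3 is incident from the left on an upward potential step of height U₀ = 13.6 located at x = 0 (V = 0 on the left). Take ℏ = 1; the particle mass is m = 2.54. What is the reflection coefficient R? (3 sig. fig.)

R = 0.407

On each side the TISE gives plane waves with k = √(2m(E − V))/ℏ: k₁ = √(2·2.54·14.3) = 8.523, k₂ = √(2·2.54·0.7) = 1.886.
Continuity of ψ and ψ′ at the step yields the reflection amplitude r = (k₁ − k₂)/(k₁ + k₂) = 0.6377; thus R = |r|² = 0.4066, T = 0.5934.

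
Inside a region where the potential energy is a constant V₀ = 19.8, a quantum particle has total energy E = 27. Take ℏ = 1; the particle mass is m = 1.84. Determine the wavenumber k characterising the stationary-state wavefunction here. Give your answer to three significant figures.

With E > V₀ the solution is oscillatory, ψ ∝ e^{±ikx} with k = √(2m(E − V₀))/ℏ.
k = √(2 × 1.84 × 7.2) = 5.147.

k = 5.15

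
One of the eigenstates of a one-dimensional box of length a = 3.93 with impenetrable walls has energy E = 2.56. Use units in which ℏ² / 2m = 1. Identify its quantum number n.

From E_n = n²π²ℏ²/(2ma²) invert to n = √(2ma²E)/(πℏ).
n = (3.93/π) × √(2 × 0.5 × 2.56) = 2.002 → n = 2.

n = 2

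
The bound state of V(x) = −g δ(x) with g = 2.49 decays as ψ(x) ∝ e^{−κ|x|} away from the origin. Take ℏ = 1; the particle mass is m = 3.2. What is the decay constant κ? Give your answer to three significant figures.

κ = 7.97

Integrating the TISE across x = 0 gives the cusp condition ψ'(0⁺) − ψ'(0⁻) = −(2mg/ℏ²)ψ(0).
With ψ ∝ e^{−κ|x|} this yields −2κ = −2mg/ℏ², so κ = mg/ℏ² = 7.968.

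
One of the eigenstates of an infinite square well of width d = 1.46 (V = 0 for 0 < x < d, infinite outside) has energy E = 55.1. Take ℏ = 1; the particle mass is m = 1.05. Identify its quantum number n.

n = 5

For an infinite well E_n = n²π²ℏ²/(2md²), so n = (d/πℏ)√(2mE).
n = (1.46/π) × √(2 × 1.05 × 55.1) = 4.999 → n = 5.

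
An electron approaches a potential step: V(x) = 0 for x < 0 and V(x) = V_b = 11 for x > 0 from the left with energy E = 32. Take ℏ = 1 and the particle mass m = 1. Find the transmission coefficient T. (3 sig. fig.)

T = 0.989

The wavenumbers are k₁ = √(2mE)/ℏ = 8.000 on the left and k₂ = √(2m(E − V_b))/ℏ = 6.481 on the right.
Continuity of ψ and ψ′ at the step yields the reflection amplitude r = (k₁ − k₂)/(k₁ + k₂) = 0.1049; thus R = |r|² = 0.01101, T = 0.9890.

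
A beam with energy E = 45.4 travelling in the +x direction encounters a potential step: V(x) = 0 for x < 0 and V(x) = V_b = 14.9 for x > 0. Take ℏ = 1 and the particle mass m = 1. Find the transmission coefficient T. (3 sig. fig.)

T = 0.990

The wavenumbers are k₁ = √(2mE)/ℏ = 9.529 on the left and k₂ = √(2m(E − V_b))/ℏ = 7.810 on the right.
Matching ψ and ψ′ at x = 0 gives r = (k₁ − k₂)/(k₁ + k₂), so R = r² = 0.009825 and T = 1 − R = 0.9902.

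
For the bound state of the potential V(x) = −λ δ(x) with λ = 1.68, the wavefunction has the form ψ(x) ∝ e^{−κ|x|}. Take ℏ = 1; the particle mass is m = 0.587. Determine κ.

Integrating the TISE across x = 0 gives the cusp condition ψ'(0⁺) − ψ'(0⁻) = −(2mλ/ℏ²)ψ(0).
With ψ ∝ e^{−κ|x|} this yields −2κ = −2mλ/ℏ², so κ = mλ/ℏ² = 0.9862.

κ = 0.986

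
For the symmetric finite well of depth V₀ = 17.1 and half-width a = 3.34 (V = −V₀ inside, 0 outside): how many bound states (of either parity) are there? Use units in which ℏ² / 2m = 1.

Define the well-strength parameter z₀ = (a/ℏ)√(2mV₀) = 3.34 × √(2·0.5·17.1) = 13.81.
The even/odd transcendental equations gain one root per π/2 in z₀, giving N = 1 + ⌊2z₀/π⌋ = 1 + ⌊8.793⌋ = 9.

N = 9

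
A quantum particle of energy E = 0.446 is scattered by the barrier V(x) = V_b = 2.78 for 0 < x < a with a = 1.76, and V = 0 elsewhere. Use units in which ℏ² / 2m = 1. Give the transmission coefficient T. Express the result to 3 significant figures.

T = 0.00995

Since E < V_b the interior solution is evanescent with decay constant κ = √(2m(V_b − E))/ℏ = 1.528.
κa = 2.689, sinh(κa) = 7.323.
Matching ψ, ψ′ at both faces gives T = [1 + V_b² sinh²(κa) / (4E(V_b − E))]⁻¹ = 1/100.5 = 0.00995.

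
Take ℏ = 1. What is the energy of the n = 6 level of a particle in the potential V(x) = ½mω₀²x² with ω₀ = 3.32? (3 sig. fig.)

The oscillator eigenvalues are E_n = ℏω₀(n + ½), so E_6 = 3.32 × 6.5 = 21.58.

E = 21.6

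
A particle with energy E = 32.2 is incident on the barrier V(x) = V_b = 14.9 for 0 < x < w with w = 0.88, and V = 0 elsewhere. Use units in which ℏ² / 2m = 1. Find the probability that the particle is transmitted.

E > V_b: inside the barrier k₂ = √(2m(E − V_b))/ℏ = 4.159, k₂w = 3.660.
Matching at both interfaces gives T⁻¹ = 1 + V_b² sin²(k₂w) / [4E(E − V_b)] = 1.024, hence T = 0.976.

T = 0.976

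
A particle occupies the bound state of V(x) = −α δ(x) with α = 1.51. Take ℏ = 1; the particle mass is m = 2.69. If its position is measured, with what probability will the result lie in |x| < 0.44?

P = 0.972

The normalised bound state is ψ = √κ e^{−κ|x|} with κ = mα/ℏ² = 4.062.
P(|x| < d) = ∫_{−d}^{d} κ e^{−2κ|x|} dx = 1 − e^{−2κd} = 1 − e^{−3.574} = 0.9720.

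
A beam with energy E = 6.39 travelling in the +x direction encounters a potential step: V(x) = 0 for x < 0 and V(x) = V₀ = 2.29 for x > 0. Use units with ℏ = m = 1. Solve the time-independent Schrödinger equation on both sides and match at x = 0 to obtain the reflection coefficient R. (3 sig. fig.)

The wavenumbers are k₁ = √(2mE)/ℏ = 3.575 on the left and k₂ = √(2m(E − V₀))/ℏ = 2.864 on the right.
Continuity of ψ and ψ′ at the step yields the reflection amplitude r = (k₁ − k₂)/(k₁ + k₂) = 0.1105; thus R = |r|² = 0.01221, T = 0.9878.

R = 0.0122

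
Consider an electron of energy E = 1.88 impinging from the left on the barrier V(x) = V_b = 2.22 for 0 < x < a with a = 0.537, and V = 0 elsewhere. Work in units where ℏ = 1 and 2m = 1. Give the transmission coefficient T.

Since E < V_b the interior solution is evanescent with decay constant κ = √(2m(V_b − E))/ℏ = 0.5831.
κa = 0.3131, sinh(κa) = 0.3183.
The exact tunnelling result is T⁻¹ = 1 + V_b² sinh²(κa) / [4E(V_b − E)] = 1.195, so T = 0.837.

T = 0.837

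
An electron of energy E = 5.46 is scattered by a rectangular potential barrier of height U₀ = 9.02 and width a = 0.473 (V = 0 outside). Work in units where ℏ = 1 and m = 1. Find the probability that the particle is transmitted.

Since E < U₀ the interior solution is evanescent with decay constant κ = √(2m(U₀ − E))/ℏ = 2.668.
κa = 1.262, sinh(κa) = 1.625.
The exact tunnelling result is T⁻¹ = 1 + U₀² sinh²(κa) / [4E(U₀ − E)] = 3.763, so T = 0.266.

T = 0.266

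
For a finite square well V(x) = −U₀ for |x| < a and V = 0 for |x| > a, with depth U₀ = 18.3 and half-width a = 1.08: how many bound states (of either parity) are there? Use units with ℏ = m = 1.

N = 5

The dimensionless depth is z₀ = a√(2mU₀)/ℏ = 1.08 × √(36.60) = 6.534.
A new bound state (alternating even/odd) appears each time z₀ passes a multiple of π/2, so N = ⌊2z₀/π⌋ + 1 = ⌊4.160⌋ + 1 = 5.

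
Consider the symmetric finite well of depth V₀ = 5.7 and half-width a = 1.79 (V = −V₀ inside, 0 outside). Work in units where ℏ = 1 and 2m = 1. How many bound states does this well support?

Define the well-strength parameter z₀ = (a/ℏ)√(2mV₀) = 1.79 × √(2·0.5·5.7) = 4.274.
The even/odd transcendental equations gain one root per π/2 in z₀, giving N = 1 + ⌊2z₀/π⌋ = 1 + ⌊2.721⌋ = 3.

N = 3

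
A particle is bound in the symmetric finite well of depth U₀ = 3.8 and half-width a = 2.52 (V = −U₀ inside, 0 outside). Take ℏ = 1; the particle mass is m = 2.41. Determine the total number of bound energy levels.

The dimensionless depth is z₀ = a√(2mU₀)/ℏ = 2.52 × √(18.32) = 10.78.
The even/odd transcendental equations gain one root per π/2 in z₀, giving N = 1 + ⌊2z₀/π⌋ = 1 + ⌊6.866⌋ = 7.

N = 7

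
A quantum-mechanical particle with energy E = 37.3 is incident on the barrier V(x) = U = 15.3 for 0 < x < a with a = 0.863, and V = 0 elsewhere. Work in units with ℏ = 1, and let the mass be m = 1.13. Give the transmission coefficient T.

Above the barrier the interior wavenumber is k₂ = √(2m(E − U))/ℏ = 7.051, giving phase k₂a = 6.085.
Matching at both interfaces gives T⁻¹ = 1 + U² sin²(k₂a) / [4E(E − U)] = 1.003, hence T = 0.997.

T = 0.997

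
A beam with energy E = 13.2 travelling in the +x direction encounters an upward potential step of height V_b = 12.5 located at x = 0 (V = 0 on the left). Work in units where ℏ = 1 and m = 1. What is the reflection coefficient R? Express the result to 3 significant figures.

R = 0.391

On each side the TISE gives plane waves with k = √(2m(E − V))/ℏ: k₁ = √(2·1·13.2) = 5.138, k₂ = √(2·1·0.7) = 1.183.
Matching ψ and ψ′ at x = 0 gives r = (k₁ − k₂)/(k₁ + k₂), so R = r² = 0.3914 and T = 1 − R = 0.6086.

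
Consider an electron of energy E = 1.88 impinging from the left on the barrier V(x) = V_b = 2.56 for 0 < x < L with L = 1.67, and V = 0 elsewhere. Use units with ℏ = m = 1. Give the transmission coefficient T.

T = 0.0620

E < V_b: inside the barrier ψ ∝ e^{±κx} with κ = √(2m(V_b − E))/ℏ = 1.166.
κL = 1.948, sinh(κL) = 3.434.
Matching ψ, ψ′ at both faces gives T = [1 + V_b² sinh²(κL) / (4E(V_b − E))]⁻¹ = 1/16.12 = 0.0620.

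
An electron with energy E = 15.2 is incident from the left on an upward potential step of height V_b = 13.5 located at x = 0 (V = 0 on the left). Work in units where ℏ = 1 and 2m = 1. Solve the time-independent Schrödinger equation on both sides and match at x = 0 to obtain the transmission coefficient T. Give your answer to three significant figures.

The wavenumbers are k₁ = √(2mE)/ℏ = 3.899 on the left and k₂ = √(2m(E − V_b))/ℏ = 1.304 on the right.
Matching ψ and ψ′ at x = 0 gives r = (k₁ − k₂)/(k₁ + k₂), so R = r² = 0.2488 and T = 1 − R = 0.7512.

T = 0.751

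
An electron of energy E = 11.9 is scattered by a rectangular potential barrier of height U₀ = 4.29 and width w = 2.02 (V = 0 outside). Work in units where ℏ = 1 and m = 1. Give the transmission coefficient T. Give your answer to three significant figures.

T = 0.952

Above the barrier the interior wavenumber is k₂ = √(2m(E − U₀))/ℏ = 3.901, giving phase k₂w = 7.881.
Matching at both interfaces gives T⁻¹ = 1 + U₀² sin²(k₂w) / [4E(E − U₀)] = 1.051, hence T = 0.952.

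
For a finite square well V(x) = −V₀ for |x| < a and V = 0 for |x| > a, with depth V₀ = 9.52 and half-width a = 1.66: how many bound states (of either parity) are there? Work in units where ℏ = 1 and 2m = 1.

Define the well-strength parameter z₀ = (a/ℏ)√(2mV₀) = 1.66 × √(2·0.5·9.52) = 5.122.
A new bound state (alternating even/odd) appears each time z₀ passes a multiple of π/2, so N = ⌊2z₀/π⌋ + 1 = ⌊3.261⌋ + 1 = 4.

N = 4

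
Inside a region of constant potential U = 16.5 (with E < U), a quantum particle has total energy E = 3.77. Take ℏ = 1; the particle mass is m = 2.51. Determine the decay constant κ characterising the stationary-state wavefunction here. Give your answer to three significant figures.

κ = 7.99

Since E < U the TISE in this region is ψ'' = κ²ψ with κ = √(2m(U − E))/ℏ.
κ = √(2 × 2.51 × 12.73) = 7.994.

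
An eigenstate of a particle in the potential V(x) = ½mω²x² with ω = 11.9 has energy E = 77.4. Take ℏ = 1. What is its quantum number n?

Invert E_n = (n + ½)ℏω: n = E/ℏω − ½ = 6.004, so n = 6.

n = 6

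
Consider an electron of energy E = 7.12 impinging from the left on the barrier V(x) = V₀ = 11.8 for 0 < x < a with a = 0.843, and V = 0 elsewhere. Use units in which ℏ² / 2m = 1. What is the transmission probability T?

T = 0.0952

Since E < V₀ the interior solution is evanescent with decay constant κ = √(2m(V₀ − E))/ℏ = 2.163.
κa = 1.824, sinh(κa) = 3.017.
Matching ψ, ψ′ at both faces gives T = [1 + V₀² sinh²(κa) / (4E(V₀ − E))]⁻¹ = 1/10.51 = 0.0952.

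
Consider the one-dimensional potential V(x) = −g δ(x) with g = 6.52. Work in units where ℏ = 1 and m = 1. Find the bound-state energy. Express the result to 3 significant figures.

The bound state is ψ(x) = √κ e^{−κ|x|}. The derivative jump ψ'(0⁺) − ψ'(0⁻) = −(2mg/ℏ²)ψ(0) fixes κ = mg/ℏ² = 6.520.
Then E = −ℏ²κ²/(2m) = −mg²/(2ℏ²) = -21.26.

E = -21.3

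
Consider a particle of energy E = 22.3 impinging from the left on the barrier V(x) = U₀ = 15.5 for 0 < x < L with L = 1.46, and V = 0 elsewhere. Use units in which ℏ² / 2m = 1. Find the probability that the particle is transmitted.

T = 0.869

Above the barrier the interior wavenumber is k₂ = √(2m(E − U₀))/ℏ = 2.608, giving phase k₂L = 3.807.
Matching at both interfaces gives T⁻¹ = 1 + U₀² sin²(k₂L) / [4E(E − U₀)] = 1.151, hence T = 0.869.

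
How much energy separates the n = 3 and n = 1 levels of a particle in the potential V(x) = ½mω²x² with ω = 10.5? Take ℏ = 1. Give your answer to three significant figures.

ΔE = 21.0

E_n = ℏω(n + ½), so ΔE = (3 − 1) ℏω = 2 × 10.5 = 21.00.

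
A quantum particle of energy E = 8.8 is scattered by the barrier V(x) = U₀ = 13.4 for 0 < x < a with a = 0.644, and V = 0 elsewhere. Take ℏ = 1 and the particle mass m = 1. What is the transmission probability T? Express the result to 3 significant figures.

Since E < U₀ the interior solution is evanescent with decay constant κ = √(2m(U₀ − E))/ℏ = 3.033.
κa = 1.953, sinh(κa) = 3.455.
Matching ψ, ψ′ at both faces gives T = [1 + U₀² sinh²(κa) / (4E(U₀ − E))]⁻¹ = 1/14.24 = 0.0702.

T = 0.0702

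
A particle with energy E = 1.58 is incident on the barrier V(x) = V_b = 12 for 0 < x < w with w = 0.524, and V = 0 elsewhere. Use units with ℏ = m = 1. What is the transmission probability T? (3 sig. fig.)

T = 0.0153

E < V_b: inside the barrier ψ ∝ e^{±κx} with κ = √(2m(V_b − E))/ℏ = 4.565.
κw = 2.392, sinh(κw) = 5.423.
The exact tunnelling result is T⁻¹ = 1 + V_b² sinh²(κw) / [4E(V_b − E)] = 65.30, so T = 0.0153.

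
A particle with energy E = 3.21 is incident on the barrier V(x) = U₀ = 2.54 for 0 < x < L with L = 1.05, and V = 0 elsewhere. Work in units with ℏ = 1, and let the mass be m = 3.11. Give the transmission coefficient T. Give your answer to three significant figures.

Above the barrier the interior wavenumber is k₂ = √(2m(E − U₀))/ℏ = 2.041, giving phase k₂L = 2.143.
Matching at both interfaces gives T⁻¹ = 1 + U₀² sin²(k₂L) / [4E(E − U₀)] = 1.530, hence T = 0.654.

T = 0.654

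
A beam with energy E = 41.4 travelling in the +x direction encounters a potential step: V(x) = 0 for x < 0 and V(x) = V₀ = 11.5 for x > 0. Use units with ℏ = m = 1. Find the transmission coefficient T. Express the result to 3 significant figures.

T = 0.993

On each side the TISE gives plane waves with k = √(2m(E − V))/ℏ: k₁ = √(2·1·41.4) = 9.099, k₂ = √(2·1·29.9) = 7.733.
Matching ψ and ψ′ at x = 0 gives r = (k₁ − k₂)/(k₁ + k₂), so R = r² = 0.006590 and T = 1 − R = 0.9934.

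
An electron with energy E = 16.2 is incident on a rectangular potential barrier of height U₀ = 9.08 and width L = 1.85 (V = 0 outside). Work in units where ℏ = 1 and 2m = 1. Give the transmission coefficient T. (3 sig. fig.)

T = 0.855

E > U₀: inside the barrier k₂ = √(2m(E − U₀))/ℏ = 2.668, k₂L = 4.936.
T = [1 + U₀² sin²(k₂L) / (4E(E − U₀))]⁻¹ = 1/1.170 = 0.855.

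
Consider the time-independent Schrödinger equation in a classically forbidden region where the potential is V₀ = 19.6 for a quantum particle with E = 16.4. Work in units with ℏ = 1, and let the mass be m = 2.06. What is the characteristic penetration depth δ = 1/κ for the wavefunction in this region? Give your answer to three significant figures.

Since E < V₀ the TISE in this region is ψ'' = κ²ψ with κ = √(2m(V₀ − E))/ℏ.
κ = √(2 × 2.06 × 3.2) = 3.631. The penetration depth is δ = 1/κ = 0.275.

δ = 0.275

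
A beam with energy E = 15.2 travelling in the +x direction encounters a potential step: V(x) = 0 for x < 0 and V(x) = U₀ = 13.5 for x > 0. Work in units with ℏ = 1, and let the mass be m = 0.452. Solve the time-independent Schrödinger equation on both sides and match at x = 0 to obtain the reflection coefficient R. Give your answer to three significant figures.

On each side the TISE gives plane waves with k = √(2m(E − V))/ℏ: k₁ = √(2·0.452·15.2) = 3.707, k₂ = √(2·0.452·1.7) = 1.240.
Matching ψ and ψ′ at x = 0 gives r = (k₁ − k₂)/(k₁ + k₂), so R = r² = 0.2488 and T = 1 − R = 0.7512.

R = 0.249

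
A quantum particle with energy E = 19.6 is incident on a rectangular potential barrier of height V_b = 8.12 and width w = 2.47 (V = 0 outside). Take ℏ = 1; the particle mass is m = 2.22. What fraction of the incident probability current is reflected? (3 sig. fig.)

E > V_b: inside the barrier k₂ = √(2m(E − V_b))/ℏ = 7.139, k₂w = 17.63.
Matching at both interfaces gives T⁻¹ = 1 + V_b² sin²(k₂w) / [4E(E − V_b)] = 1.064, hence T = 0.940.
R = 1 − T = 0.0605.

R = 0.0605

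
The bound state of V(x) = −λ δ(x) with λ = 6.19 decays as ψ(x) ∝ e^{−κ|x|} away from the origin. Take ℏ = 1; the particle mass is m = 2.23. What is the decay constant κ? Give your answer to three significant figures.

Integrate −(ℏ²/2m)ψ'' − λδ(x)ψ = Eψ from −ε to +ε: the ψ'' term gives ψ'(0⁺) − ψ'(0⁻) and the δ term gives −(2mλ/ℏ²)ψ(0).
With ψ ∝ e^{−κ|x|} this yields −2κ = −2mλ/ℏ², so κ = mλ/ℏ² = 13.80.

κ = 13.8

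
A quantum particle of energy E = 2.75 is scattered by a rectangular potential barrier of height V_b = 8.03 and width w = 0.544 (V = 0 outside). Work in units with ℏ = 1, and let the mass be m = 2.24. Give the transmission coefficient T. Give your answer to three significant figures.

Since E < V_b the interior solution is evanescent with decay constant κ = √(2m(V_b − E))/ℏ = 4.864.
κw = 2.646, sinh(κw) = 7.012.
Matching ψ, ψ′ at both faces gives T = [1 + V_b² sinh²(κw) / (4E(V_b − E))]⁻¹ = 1/55.58 = 0.0180.

T = 0.0180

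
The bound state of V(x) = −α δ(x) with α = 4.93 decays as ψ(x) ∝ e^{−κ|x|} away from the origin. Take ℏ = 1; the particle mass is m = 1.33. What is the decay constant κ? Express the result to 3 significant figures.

κ = 6.56

Integrating the TISE across x = 0 gives the cusp condition ψ'(0⁺) − ψ'(0⁻) = −(2mα/ℏ²)ψ(0).
With ψ ∝ e^{−κ|x|} this yields −2κ = −2mα/ℏ², so κ = mα/ℏ² = 6.557.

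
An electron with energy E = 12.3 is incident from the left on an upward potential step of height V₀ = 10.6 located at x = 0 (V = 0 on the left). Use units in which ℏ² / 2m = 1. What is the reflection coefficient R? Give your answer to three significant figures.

On each side the TISE gives plane waves with k = √(2m(E − V))/ℏ: k₁ = √(2·½·12.3) = 3.507, k₂ = √(2·½·1.7) = 1.304.
Matching ψ and ψ′ at x = 0 gives r = (k₁ − k₂)/(k₁ + k₂), so R = r² = 0.2097 and T = 1 − R = 0.7903.

R = 0.210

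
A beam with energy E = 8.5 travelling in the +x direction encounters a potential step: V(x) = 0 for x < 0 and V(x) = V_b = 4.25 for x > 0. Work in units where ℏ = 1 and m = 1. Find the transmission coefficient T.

T = 0.971

The wavenumbers are k₁ = √(2mE)/ℏ = 4.123 on the left and k₂ = √(2m(E − V_b))/ℏ = 2.915 on the right.
Matching ψ and ψ′ at x = 0 gives r = (k₁ − k₂)/(k₁ + k₂), so R = r² = 0.02944 and T = 1 − R = 0.9706.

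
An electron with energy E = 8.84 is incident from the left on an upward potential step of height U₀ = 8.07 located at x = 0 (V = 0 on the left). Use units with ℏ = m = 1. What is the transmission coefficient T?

T = 0.704

On each side the TISE gives plane waves with k = √(2m(E − V))/ℏ: k₁ = √(2·1·8.84) = 4.205, k₂ = √(2·1·0.77) = 1.241.
Continuity of ψ and ψ′ at the step yields the reflection amplitude r = (k₁ − k₂)/(k₁ + k₂) = 0.5442; thus R = |r|² = 0.2962, T = 0.7038.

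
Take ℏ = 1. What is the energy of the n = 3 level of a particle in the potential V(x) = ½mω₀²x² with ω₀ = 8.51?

Using E_n = (n + ½)ℏω₀: E_3 = 3.5 × 8.51 = 29.79.

E = 29.8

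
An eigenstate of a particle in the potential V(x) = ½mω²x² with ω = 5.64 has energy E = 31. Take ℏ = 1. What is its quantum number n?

E_n = ℏω(n + ½) ⇒ n = E/(ℏω) − ½ = 31/5.64 − 0.5 = 4.996 → n = 5.

n = 5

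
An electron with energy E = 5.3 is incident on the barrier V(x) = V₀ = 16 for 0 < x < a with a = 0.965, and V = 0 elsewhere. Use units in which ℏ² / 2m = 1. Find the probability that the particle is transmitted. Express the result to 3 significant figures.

Since E < V₀ the interior solution is evanescent with decay constant κ = √(2m(V₀ − E))/ℏ = 3.271.
κa = 3.157, sinh(κa) = 11.72.
The exact tunnelling result is T⁻¹ = 1 + V₀² sinh²(κa) / [4E(V₀ − E)] = 156.1, so T = 0.00641.

T = 0.00641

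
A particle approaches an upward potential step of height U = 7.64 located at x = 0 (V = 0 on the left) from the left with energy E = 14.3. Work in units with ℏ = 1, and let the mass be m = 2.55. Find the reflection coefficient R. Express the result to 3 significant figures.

R = 0.0356

On each side the TISE gives plane waves with k = √(2m(E − V))/ℏ: k₁ = √(2·2.55·14.3) = 8.540, k₂ = √(2·2.55·6.66) = 5.828.
Continuity of ψ and ψ′ at the step yields the reflection amplitude r = (k₁ − k₂)/(k₁ + k₂) = 0.1887; thus R = |r|² = 0.03562, T = 0.9644.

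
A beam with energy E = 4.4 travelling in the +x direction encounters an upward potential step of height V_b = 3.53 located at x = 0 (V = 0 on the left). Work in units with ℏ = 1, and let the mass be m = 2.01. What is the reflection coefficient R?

R = 0.148

The wavenumbers are k₁ = √(2mE)/ℏ = 4.206 on the left and k₂ = √(2m(E − V_b))/ℏ = 1.870 on the right.
Continuity of ψ and ψ′ at the step yields the reflection amplitude r = (k₁ − k₂)/(k₁ + k₂) = 0.3844; thus R = |r|² = 0.1478, T = 0.8522.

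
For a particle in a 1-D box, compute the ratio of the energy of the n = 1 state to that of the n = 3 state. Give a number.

0.111111

Since E_n ∝ n², the ratio is (1/3)² = 0.111111.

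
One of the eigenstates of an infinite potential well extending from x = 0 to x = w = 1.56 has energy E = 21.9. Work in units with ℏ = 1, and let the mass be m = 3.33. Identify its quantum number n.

n = 6

From E_n = n²π²ℏ²/(2mw²) invert to n = √(2mw²E)/(πℏ).
n = (1.56/π) × √(2 × 3.33 × 21.9) = 5.997 → n = 6.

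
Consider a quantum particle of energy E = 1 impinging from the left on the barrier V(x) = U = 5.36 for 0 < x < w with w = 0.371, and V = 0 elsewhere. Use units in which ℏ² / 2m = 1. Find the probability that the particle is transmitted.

T = 0.454

E < U: inside the barrier ψ ∝ e^{±κx} with κ = √(2m(U − E))/ℏ = 2.088.
κw = 0.7747, sinh(κw) = 0.8545.
Matching ψ, ψ′ at both faces gives T = [1 + U² sinh²(κw) / (4E(U − E))]⁻¹ = 1/2.203 = 0.454.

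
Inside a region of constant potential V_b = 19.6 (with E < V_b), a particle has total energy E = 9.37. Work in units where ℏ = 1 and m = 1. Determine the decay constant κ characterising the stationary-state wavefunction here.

Since E < V_b the TISE in this region is ψ'' = κ²ψ with κ = √(2m(V_b − E))/ℏ.
κ = √(2 × 1 × 10.23) = 4.523.

κ = 4.52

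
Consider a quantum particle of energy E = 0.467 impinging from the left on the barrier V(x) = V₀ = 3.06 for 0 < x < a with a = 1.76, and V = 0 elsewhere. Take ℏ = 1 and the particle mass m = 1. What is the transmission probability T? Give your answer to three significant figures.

Since E < V₀ the interior solution is evanescent with decay constant κ = √(2m(V₀ − E))/ℏ = 2.277.
κa = 4.008, sinh(κa) = 27.51.
Matching ψ, ψ′ at both faces gives T = [1 + V₀² sinh²(κa) / (4E(V₀ − E))]⁻¹ = 1/1464 = 0.000683.

T = 0.000683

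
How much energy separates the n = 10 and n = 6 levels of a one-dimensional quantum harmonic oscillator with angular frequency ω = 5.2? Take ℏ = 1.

E_n = ℏω(n + ½), so ΔE = (10 − 6) ℏω = 4 × 5.2 = 20.80.

ΔE = 20.8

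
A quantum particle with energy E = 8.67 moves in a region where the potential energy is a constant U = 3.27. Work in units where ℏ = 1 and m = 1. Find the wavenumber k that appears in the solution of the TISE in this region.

k = 3.29

With E > U the solution is oscillatory, ψ ∝ e^{±ikx} with k = √(2m(E − U))/ℏ.
k = √(2 × 1 × 5.4) = 3.286.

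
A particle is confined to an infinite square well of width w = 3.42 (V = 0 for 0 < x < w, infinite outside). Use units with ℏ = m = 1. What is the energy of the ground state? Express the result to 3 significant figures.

Requiring ψ(0) = ψ(w) = 0 quantises k = nπ/w, hence E_n = ℏ²k²/2m = n²π²ℏ²/(2mw²).
E_1 = 1² × π² / (2 × 1 × 3.42²) = 0.4219.

E = 0.422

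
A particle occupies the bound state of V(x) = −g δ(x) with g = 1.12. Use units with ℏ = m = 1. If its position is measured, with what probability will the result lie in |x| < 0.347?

The normalised bound state is ψ = √κ e^{−κ|x|} with κ = mg/ℏ² = 1.120.
P(|x| < d) = ∫_{−d}^{d} κ e^{−2κ|x|} dx = 1 − e^{−2κd} = 1 − e^{−0.7773} = 0.5403.

P = 0.540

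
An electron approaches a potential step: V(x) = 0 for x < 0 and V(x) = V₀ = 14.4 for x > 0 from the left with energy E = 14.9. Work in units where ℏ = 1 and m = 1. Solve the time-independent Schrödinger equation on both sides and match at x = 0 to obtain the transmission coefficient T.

T = 0.523

The wavenumbers are k₁ = √(2mE)/ℏ = 5.459 on the left and k₂ = √(2m(E − V₀))/ℏ = 1.000 on the right.
Continuity of ψ and ψ′ at the step yields the reflection amplitude r = (k₁ − k₂)/(k₁ + k₂) = 0.6904; thus R = |r|² = 0.4766, T = 0.5234.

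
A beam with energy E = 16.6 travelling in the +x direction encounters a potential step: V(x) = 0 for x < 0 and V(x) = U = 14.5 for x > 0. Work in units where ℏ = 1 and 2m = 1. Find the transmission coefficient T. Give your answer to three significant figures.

T = 0.774

The wavenumbers are k₁ = √(2mE)/ℏ = 4.074 on the left and k₂ = √(2m(E − U))/ℏ = 1.449 on the right.
Continuity of ψ and ψ′ at the step yields the reflection amplitude r = (k₁ − k₂)/(k₁ + k₂) = 0.4753; thus R = |r|² = 0.2259, T = 0.7741.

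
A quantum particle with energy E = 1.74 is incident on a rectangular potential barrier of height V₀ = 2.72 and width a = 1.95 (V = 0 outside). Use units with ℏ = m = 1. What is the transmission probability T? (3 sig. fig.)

Since E < V₀ the interior solution is evanescent with decay constant κ = √(2m(V₀ − E))/ℏ = 1.400.
κa = 2.730, sinh(κa) = 7.634.
The exact tunnelling result is T⁻¹ = 1 + V₀² sinh²(κa) / [4E(V₀ − E)] = 64.21, so T = 0.0156.

T = 0.0156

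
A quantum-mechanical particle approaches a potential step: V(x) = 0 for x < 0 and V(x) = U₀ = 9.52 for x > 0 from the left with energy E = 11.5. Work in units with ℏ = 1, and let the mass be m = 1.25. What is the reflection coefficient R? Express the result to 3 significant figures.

R = 0.171

On each side the TISE gives plane waves with k = √(2m(E − V))/ℏ: k₁ = √(2·1.25·11.5) = 5.362, k₂ = √(2·1.25·1.98) = 2.225.
Matching ψ and ψ′ at x = 0 gives r = (k₁ − k₂)/(k₁ + k₂), so R = r² = 0.1710 and T = 1 − R = 0.8290.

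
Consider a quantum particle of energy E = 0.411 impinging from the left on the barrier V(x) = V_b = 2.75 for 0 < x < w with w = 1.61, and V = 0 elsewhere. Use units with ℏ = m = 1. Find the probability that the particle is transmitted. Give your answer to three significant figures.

T = 0.00192

Since E < V_b the interior solution is evanescent with decay constant κ = √(2m(V_b − E))/ℏ = 2.163.
κw = 3.482, sinh(κw) = 16.25.
The exact tunnelling result is T⁻¹ = 1 + V_b² sinh²(κw) / [4E(V_b − E)] = 520.4, so T = 0.00192.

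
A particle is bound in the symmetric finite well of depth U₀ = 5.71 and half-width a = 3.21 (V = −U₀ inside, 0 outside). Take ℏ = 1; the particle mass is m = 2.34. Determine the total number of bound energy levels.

The dimensionless depth is z₀ = a√(2mU₀)/ℏ = 3.21 × √(26.72) = 16.59.
The even/odd transcendental equations gain one root per π/2 in z₀, giving N = 1 + ⌊2z₀/π⌋ = 1 + ⌊10.56⌋ = 11.

N = 11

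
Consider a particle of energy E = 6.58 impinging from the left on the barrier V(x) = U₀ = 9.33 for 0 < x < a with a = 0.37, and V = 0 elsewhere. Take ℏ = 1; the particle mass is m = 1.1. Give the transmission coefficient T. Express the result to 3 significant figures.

T = 0.434

E < U₀: inside the barrier ψ ∝ e^{±κx} with κ = √(2m(U₀ − E))/ℏ = 2.460.
κa = 0.9101, sinh(κa) = 1.041.
Matching ψ, ψ′ at both faces gives T = [1 + U₀² sinh²(κa) / (4E(U₀ − E))]⁻¹ = 1/2.303 = 0.434.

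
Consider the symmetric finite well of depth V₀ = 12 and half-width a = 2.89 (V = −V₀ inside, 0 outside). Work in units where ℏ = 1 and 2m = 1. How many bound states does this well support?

N = 7

Define the well-strength parameter z₀ = (a/ℏ)√(2mV₀) = 2.89 × √(2·0.5·12) = 10.01.
A new bound state (alternating even/odd) appears each time z₀ passes a multiple of π/2, so N = ⌊2z₀/π⌋ + 1 = ⌊6.373⌋ + 1 = 7.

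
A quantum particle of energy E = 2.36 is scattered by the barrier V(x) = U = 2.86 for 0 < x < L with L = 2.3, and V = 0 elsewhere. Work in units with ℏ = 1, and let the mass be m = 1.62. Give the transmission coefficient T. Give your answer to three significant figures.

E < U: inside the barrier ψ ∝ e^{±κx} with κ = √(2m(U − E))/ℏ = 1.273.
κL = 2.927, sinh(κL) = 9.313.
Matching ψ, ψ′ at both faces gives T = [1 + U² sinh²(κL) / (4E(U − E))]⁻¹ = 1/151.3 = 0.00661.

T = 0.00661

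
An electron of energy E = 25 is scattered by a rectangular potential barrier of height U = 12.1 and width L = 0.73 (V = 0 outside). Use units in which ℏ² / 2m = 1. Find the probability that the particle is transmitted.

E > U: inside the barrier k₂ = √(2m(E − U))/ℏ = 3.592, k₂L = 2.622.
Matching at both interfaces gives T⁻¹ = 1 + U² sin²(k₂L) / [4E(E − U)] = 1.028, hence T = 0.973.

T = 0.973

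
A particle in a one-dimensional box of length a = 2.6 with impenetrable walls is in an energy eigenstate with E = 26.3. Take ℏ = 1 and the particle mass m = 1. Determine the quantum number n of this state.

n = 6

From E_n = n²π²ℏ²/(2ma²) invert to n = √(2ma²E)/(πℏ).
n = (2.6/π) × √(2 × 1 × 26.3) = 6.002 → n = 6.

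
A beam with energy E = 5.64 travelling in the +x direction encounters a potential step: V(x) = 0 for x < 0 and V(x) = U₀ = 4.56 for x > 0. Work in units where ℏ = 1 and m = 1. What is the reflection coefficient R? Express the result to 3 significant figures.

On each side the TISE gives plane waves with k = √(2m(E − V))/ℏ: k₁ = √(2·1·5.64) = 3.359, k₂ = √(2·1·1.08) = 1.470.
Matching ψ and ψ′ at x = 0 gives r = (k₁ − k₂)/(k₁ + k₂), so R = r² = 0.1530 and T = 1 − R = 0.8470.

R = 0.153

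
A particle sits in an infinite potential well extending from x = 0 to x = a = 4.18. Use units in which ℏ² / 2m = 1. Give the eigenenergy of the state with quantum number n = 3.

E = 5.08

The infinite-well eigenfunctions ψ_n = √(2/a) sin(nπx/a) vanish at both walls, giving E_n = n²π²ℏ²/(2ma²).
E_3 = 3² × π² / (2 × 0.5 × 4.18²) = 5.084.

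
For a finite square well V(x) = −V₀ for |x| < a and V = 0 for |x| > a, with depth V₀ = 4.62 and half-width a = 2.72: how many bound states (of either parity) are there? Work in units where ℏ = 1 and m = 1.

N = 6

The dimensionless depth is z₀ = a√(2mV₀)/ℏ = 2.72 × √(9.240) = 8.268.
The even/odd transcendental equations gain one root per π/2 in z₀, giving N = 1 + ⌊2z₀/π⌋ = 1 + ⌊5.264⌋ = 6.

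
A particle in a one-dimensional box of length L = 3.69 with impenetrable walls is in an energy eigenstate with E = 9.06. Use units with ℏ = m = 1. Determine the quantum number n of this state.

n = 5

For an infinite well E_n = n²π²ℏ²/(2mL²), so n = (L/πℏ)√(2mE).
n = (3.69/π) × √(2 × 1 × 9.06) = 5.000 → n = 5.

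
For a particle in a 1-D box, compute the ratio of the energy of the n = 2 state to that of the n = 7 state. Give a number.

E_n = n²π²ℏ²/(2mL²) so the ratio is n₂²/n₁² = 4/49 = 0.0816327.

0.0816327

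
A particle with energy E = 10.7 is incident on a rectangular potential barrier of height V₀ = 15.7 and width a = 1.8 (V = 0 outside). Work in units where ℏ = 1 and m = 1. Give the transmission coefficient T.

T = 0.0000395

E < V₀: inside the barrier ψ ∝ e^{±κx} with κ = √(2m(V₀ − E))/ℏ = 3.162.
κa = 5.692, sinh(κa) = 148.3.
Matching ψ, ψ′ at both faces gives T = [1 + V₀² sinh²(κa) / (4E(V₀ − E))]⁻¹ = 1/25320 = 0.0000395.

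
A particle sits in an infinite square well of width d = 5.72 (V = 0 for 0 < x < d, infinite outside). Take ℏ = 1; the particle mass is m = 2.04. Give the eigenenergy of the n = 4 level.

E = 1.18

Requiring ψ(0) = ψ(d) = 0 quantises k = nπ/d, hence E_n = ℏ²k²/2m = n²π²ℏ²/(2md²).
E_4 = 4² × π² / (2 × 2.04 × 5.72²) = 1.183.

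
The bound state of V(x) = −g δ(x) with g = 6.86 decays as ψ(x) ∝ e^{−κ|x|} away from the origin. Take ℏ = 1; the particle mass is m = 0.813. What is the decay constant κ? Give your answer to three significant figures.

κ = 5.58

Integrate −(ℏ²/2m)ψ'' − gδ(x)ψ = Eψ from −ε to +ε: the ψ'' term gives ψ'(0⁺) − ψ'(0⁻) and the δ term gives −(2mg/ℏ²)ψ(0).
With ψ ∝ e^{−κ|x|} this yields −2κ = −2mg/ℏ², so κ = mg/ℏ² = 5.577.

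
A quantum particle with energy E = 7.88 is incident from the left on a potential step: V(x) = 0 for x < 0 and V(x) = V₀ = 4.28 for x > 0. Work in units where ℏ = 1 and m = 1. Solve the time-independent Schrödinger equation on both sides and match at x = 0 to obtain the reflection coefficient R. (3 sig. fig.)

R = 0.0374

The wavenumbers are k₁ = √(2mE)/ℏ = 3.970 on the left and k₂ = √(2m(E − V₀))/ℏ = 2.683 on the right.
Continuity of ψ and ψ′ at the step yields the reflection amplitude r = (k₁ − k₂)/(k₁ + k₂) = 0.1934; thus R = |r|² = 0.03740, T = 0.9626.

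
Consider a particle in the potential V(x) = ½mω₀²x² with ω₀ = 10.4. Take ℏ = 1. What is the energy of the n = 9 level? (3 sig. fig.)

E = 98.8

The oscillator eigenvalues are E_n = ℏω₀(n + ½), so E_9 = 10.4 × 9.5 = 98.80.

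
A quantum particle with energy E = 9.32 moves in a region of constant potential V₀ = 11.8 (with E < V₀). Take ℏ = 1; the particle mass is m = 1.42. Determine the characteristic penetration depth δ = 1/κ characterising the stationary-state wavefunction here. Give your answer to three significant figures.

δ = 0.377

Since E < V₀ the TISE in this region is ψ'' = κ²ψ with κ = √(2m(V₀ − E))/ℏ.
κ = √(2 × 1.42 × 2.48) = 2.654. The penetration depth is δ = 1/κ = 0.377.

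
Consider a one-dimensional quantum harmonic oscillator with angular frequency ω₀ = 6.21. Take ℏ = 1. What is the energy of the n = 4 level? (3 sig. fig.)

Using E_n = (n + ½)ℏω₀: E_4 = 4.5 × 6.21 = 27.95.

E = 27.9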